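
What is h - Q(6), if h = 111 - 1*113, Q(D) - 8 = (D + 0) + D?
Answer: -22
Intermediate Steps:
Q(D) = 8 + 2*D (Q(D) = 8 + ((D + 0) + D) = 8 + (D + D) = 8 + 2*D)
h = -2 (h = 111 - 113 = -2)
h - Q(6) = -2 - (8 + 2*6) = -2 - (8 + 12) = -2 - 1*20 = -2 - 20 = -22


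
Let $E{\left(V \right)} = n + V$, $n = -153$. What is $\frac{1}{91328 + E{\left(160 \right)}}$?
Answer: $\frac{1}{91335} \approx 1.0949 \cdot 10^{-5}$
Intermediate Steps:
$E{\left(V \right)} = -153 + V$
$\frac{1}{91328 + E{\left(160 \right)}} = \frac{1}{91328 + \left(-153 + 160\right)} = \frac{1}{91328 + 7} = \frac{1}{91335}$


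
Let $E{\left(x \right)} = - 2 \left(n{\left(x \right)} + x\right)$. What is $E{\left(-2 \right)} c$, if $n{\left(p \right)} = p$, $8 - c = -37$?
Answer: $360$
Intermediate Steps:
$c = 45$ ($c = 8 - -37 = 8 + 37 = 45$)
$E{\left(x \right)} = - 4 x$ ($E{\left(x \right)} = - 2 \left(x + x\right) = - 2 \cdot 2 x = - 4 x$)
$E{\left(-2 \right)} c = \left(-4\right) \left(-2\right) 45 = 8 \cdot 45 = 360$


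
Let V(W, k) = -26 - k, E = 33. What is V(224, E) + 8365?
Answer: 8306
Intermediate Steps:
V(224, E) + 8365 = (-26 - 1*33) + 8365 = (-26 - 33) + 8365 = -59 + 8365 = 8306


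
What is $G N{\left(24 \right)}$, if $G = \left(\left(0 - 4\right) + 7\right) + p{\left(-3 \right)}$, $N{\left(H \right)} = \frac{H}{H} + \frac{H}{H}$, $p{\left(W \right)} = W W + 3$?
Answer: $30$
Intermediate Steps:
$p{\left(W \right)} = 3 + W^{2}$ ($p{\left(W \right)} = W^{2} + 3 = 3 + W^{2}$)
$N{\left(H \right)} = 2$ ($N{\left(H \right)} = 1 + 1 = 2$)
$G = 15$ ($G = \left(\left(0 - 4\right) + 7\right) + \left(3 + \left(-3\right)^{2}\right) = \left(\left(0 - 4\right) + 7\right) + \left(3 + 9\right) = \left(-4 + 7\right) + 12 = 3 + 12 = 15$)
$G N{\left(24 \right)} = 15 \cdot 2 = 30$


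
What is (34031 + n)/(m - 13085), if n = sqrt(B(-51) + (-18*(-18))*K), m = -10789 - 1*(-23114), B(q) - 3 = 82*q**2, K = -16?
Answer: -34031/760 - sqrt(208101)/760 ≈ -45.378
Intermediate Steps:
B(q) = 3 + 82*q**2
m = 12325 (m = -10789 + 23114 = 12325)
n = sqrt(208101) (n = sqrt((3 + 82*(-51)**2) - 18*(-18)*(-16)) = sqrt((3 + 82*2601) + 324*(-16)) = sqrt((3 + 213282) - 5184) = sqrt(213285 - 5184) = sqrt(208101) ≈ 456.18)
(34031 + n)/(m - 13085) = (34031 + sqrt(208101))/(12325 - 13085) = (34031 + sqrt(208101))/(-760) = (34031 + sqrt(208101))*(-1/760) = -34031/760 - sqrt(208101)/760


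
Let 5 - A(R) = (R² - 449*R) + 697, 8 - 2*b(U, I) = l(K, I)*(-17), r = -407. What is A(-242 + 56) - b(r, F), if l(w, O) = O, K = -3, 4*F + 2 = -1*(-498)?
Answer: -119860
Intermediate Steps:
F = 124 (F = -½ + (-1*(-498))/4 = -½ + (¼)*498 = -½ + 249/2 = 124)
b(U, I) = 4 + 17*I/2 (b(U, I) = 4 - I*(-17)/2 = 4 - (-17)*I/2 = 4 + 17*I/2)
A(R) = -692 - R² + 449*R (A(R) = 5 - ((R² - 449*R) + 697) = 5 - (697 + R² - 449*R) = 5 + (-697 - R² + 449*R) = -692 - R² + 449*R)
A(-242 + 56) - b(r, F) = (-692 - (-242 + 56)² + 449*(-242 + 56)) - (4 + (17/2)*124) = (-692 - 1*(-186)² + 449*(-186)) - (4 + 1054) = (-692 - 1*34596 - 83514) - 1*1058 = (-692 - 34596 - 83514) - 1058 = -118802 - 1058 = -119860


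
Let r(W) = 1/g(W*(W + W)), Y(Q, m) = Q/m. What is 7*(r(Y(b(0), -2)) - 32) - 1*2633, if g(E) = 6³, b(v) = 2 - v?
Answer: -617105/216 ≈ -2857.0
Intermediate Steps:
g(E) = 216
r(W) = 1/216
7*(r(Y(b(0), -2)) - 32) - 1*2633 = 7*(1/216 - 32) - 1*2633 = 7*(-6911/216) - 2633 = -48377/216 - 2633 = -617105/216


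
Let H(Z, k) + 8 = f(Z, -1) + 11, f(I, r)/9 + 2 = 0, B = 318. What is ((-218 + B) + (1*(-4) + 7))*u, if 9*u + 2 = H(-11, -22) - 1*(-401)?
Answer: 13184/3 ≈ 4394.7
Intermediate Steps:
f(I, r) = -18 (f(I, r) = -18 + 9*0 = -18 + 0 = -18)
H(Z, k) = -15 (H(Z, k) = -8 + (-18 + 11) = -8 - 7 = -15)
u = 128/3 (u = -2/9 + (-15 - 1*(-401))/9 = -2/9 + (-15 + 401)/9 = -2/9 + (⅑)*386 = -2/9 + 386/9 = 128/3 ≈ 42.667)
((-218 + B) + (1*(-4) + 7))*u = ((-218 + 318) + (1*(-4) + 7))*(128/3) = (100 + (-4 + 7))*(128/3) = (100 + 3)*(128/3) = 103*(128/3) = 13184/3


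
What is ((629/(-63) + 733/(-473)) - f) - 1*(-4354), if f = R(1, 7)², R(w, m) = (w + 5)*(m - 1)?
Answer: 90781646/29799 ≈ 3046.5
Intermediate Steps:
R(w, m) = (-1 + m)*(5 + w) (R(w, m) = (5 + w)*(-1 + m) = (-1 + m)*(5 + w))
f = 1296 (f = (-5 - 1*1 + 5*7 + 7*1)² = (-5 - 1 + 35 + 7)² = 36² = 1296)
((629/(-63) + 733/(-473)) - f) - 1*(-4354) = ((629/(-63) + 733/(-473)) - 1*1296) - 1*(-4354) = ((629*(-1/63) + 733*(-1/473)) - 1296) + 4354 = ((-629/63 - 733/473) - 1296) + 4354 = (-343696/29799 - 1296) + 4354 = -38963200/29799 + 4354 = 90781646/29799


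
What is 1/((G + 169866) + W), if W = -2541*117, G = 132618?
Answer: 1/5187 ≈ 0.00019279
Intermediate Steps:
W = -297297
1/((G + 169866) + W) = 1/((132618 + 169866) - 297297) = 1/(302484 - 297297) = 1/5187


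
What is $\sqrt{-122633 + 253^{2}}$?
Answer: $16 i \sqrt{229} \approx 242.12 i$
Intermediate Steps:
$\sqrt{-122633 + 253^{2}} = \sqrt{-122633 + 64009} = \sqrt{-58624} = 16 i \sqrt{229}$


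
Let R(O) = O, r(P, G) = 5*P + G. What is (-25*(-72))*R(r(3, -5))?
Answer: 18000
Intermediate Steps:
r(P, G) = G + 5*P
(-25*(-72))*R(r(3, -5)) = (-25*(-72))*(-5 + 5*3) = 1800*(-5 + 15) = 1800*10 = 18000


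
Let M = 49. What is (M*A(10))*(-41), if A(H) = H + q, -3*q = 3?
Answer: -18081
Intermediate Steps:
q = -1 (q = -1/3*3 = -1)
A(H) = -1 + H (A(H) = H - 1 = -1 + H)
(M*A(10))*(-41) = (49*(-1 + 10))*(-41) = (49*9)*(-41) = 441*(-41) = -18081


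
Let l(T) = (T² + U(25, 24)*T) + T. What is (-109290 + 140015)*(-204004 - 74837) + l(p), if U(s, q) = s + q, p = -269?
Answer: -8567330814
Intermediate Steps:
U(s, q) = q + s
l(T) = T² + 50*T (l(T) = (T² + (24 + 25)*T) + T = (T² + 49*T) + T = T² + 50*T)
(-109290 + 140015)*(-204004 - 74837) + l(p) = (-109290 + 140015)*(-204004 - 74837) - 269*(50 - 269) = 30725*(-278841) - 269*(-219) = -8567389725 + 58911 = -8567330814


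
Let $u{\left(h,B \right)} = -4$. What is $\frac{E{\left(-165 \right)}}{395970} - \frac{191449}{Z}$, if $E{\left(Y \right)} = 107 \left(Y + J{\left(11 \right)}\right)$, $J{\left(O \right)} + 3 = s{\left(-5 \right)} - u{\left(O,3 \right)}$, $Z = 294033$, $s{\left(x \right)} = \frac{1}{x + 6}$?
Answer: $- \frac{26978763361}{38809415670} \approx -0.69516$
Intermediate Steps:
$s{\left(x \right)} = \frac{1}{6 + x}$
$J{\left(O \right)} = 2$ ($J{\left(O \right)} = -3 + \left(\frac{1}{6 - 5} - -4\right) = -3 + \left(1^{-1} + 4\right) = -3 + \left(1 + 4\right) = -3 + 5 = 2$)
$E{\left(Y \right)} = 214 + 107 Y$ ($E{\left(Y \right)} = 107 \left(Y + 2\right) = 107 \left(2 + Y\right) = 214 + 107 Y$)
$\frac{E{\left(-165 \right)}}{395970} - \frac{191449}{Z} = \frac{214 + 107 \left(-165\right)}{395970} - \frac{191449}{294033} = \left(214 - 17655\right) \frac{1}{395970} - \frac{191449}{294033} = \left(-17441\right) \frac{1}{395970} - \frac{191449}{294033} = - \frac{17441}{395970} - \frac{191449}{294033} = - \frac{26978763361}{38809415670}$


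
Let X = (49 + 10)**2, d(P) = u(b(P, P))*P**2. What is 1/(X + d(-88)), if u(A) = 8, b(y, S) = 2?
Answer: 1/65433 ≈ 1.5283e-5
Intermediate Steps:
d(P) = 8*P**2
X = 3481 (X = 59**2 = 3481)
1/(X + d(-88)) = 1/(3481 + 8*(-88)**2) = 1/(3481 + 8*7744) = 1/(3481 + 61952) = 1/65433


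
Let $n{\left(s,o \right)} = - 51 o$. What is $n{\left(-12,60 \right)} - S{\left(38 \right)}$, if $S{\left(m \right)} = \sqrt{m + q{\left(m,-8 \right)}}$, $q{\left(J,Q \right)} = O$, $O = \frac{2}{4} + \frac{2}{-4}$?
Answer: $-3060 - \sqrt{38} \approx -3066.2$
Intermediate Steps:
$O = 0$ ($O = 2 \cdot \frac{1}{4} + 2 \left(- \frac{1}{4}\right) = \frac{1}{2} - \frac{1}{2} = 0$)
$q{\left(J,Q \right)} = 0$
$S{\left(m \right)} = \sqrt{m}$ ($S{\left(m \right)} = \sqrt{m + 0} = \sqrt{m}$)
$n{\left(-12,60 \right)} - S{\left(38 \right)} = \left(-51\right) 60 - \sqrt{38} = -3060 - \sqrt{38}$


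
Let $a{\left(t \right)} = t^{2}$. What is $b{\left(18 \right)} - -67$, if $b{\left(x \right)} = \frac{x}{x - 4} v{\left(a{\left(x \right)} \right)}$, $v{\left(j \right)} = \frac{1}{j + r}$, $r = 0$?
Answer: $\frac{16885}{252} \approx 67.004$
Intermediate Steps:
$v{\left(j \right)} = \frac{1}{j}$ ($v{\left(j \right)} = \frac{1}{j + 0} = \frac{1}{j}$)
$b{\left(x \right)} = \frac{1}{x \left(-4 + x\right)}$ ($b{\left(x \right)} = \frac{x \frac{1}{x - 4}}{x^{2}} = \frac{x \frac{1}{-4 + x}}{x^{2}} = \frac{1}{x \left(-4 + x\right)}$)
$b{\left(18 \right)} - -67 = \frac{1}{18 \left(-4 + 18\right)} - -67 = \frac{1}{18 \cdot 14} + 67 = \frac{1}{18} \cdot \frac{1}{14} + 67 = \frac{1}{252} + 67 = \frac{16885}{252}$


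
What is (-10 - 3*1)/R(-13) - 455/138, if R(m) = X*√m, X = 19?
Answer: -455/138 + I*√13/19 ≈ -3.2971 + 0.18977*I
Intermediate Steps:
R(m) = 19*√m
(-10 - 3*1)/R(-13) - 455/138 = (-10 - 3*1)/((19*√(-13))) - 455/138 = (-10 - 3)/((19*(I*√13))) - 455*1/138 = -13*(-I*√13/247) - 455/138 = -(-1)*I*√13/19 - 455/138 = I*√13/19 - 455/138 = -455/138 + I*√13/19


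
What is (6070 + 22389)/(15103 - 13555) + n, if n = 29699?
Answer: 46002511/1548 ≈ 29717.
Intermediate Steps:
(6070 + 22389)/(15103 - 13555) + n = (6070 + 22389)/(15103 - 13555) + 29699 = 28459/1548 + 29699 = 46002511/1548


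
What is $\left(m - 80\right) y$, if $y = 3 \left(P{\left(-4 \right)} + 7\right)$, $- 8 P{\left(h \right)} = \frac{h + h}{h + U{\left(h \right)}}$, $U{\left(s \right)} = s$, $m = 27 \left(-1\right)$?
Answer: $- \frac{17655}{8} \approx -2206.9$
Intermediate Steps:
$m = -27$
$P{\left(h \right)} = - \frac{1}{8}$ ($P{\left(h \right)} = - \frac{\left(h + h\right) \frac{1}{h + h}}{8} = - \frac{2 h \frac{1}{2 h}}{8} = \left(- \frac{1}{8}\right) 1 = - \frac{1}{8}$)
$y = \frac{165}{8}$ ($y = 3 \left(- \frac{1}{8} + 7\right) = 3 \cdot \frac{55}{8} = \frac{165}{8} \approx 20.625$)
$\left(m - 80\right) y = \left(-27 - 80\right) \frac{165}{8} = \left(-107\right) \frac{165}{8} = - \frac{17655}{8}$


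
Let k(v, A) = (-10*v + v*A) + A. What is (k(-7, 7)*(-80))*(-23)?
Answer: 51520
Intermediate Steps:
k(v, A) = A - 10*v + A*v (k(v, A) = (-10*v + A*v) + A = A - 10*v + A*v)
(k(-7, 7)*(-80))*(-23) = ((7 - 10*(-7) + 7*(-7))*(-80))*(-23) = ((7 + 70 - 49)*(-80))*(-23) = (28*(-80))*(-23) = -2240*(-23) = 51520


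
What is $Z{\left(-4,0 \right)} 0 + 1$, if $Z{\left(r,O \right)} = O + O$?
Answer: $1$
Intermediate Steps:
$Z{\left(r,O \right)} = 2 O$
$Z{\left(-4,0 \right)} 0 + 1 = 2 \cdot 0 \cdot 0 + 1 = 0 \cdot 0 + 1 = 0 + 1 = 1$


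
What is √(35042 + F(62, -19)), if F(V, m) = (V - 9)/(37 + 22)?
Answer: √121984329/59 ≈ 187.20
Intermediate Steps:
F(V, m) = -9/59 + V/59 (F(V, m) = (-9 + V)/59 = (-9 + V)*(1/59) = -9/59 + V/59)
√(35042 + F(62, -19)) = √(35042 + (-9/59 + (1/59)*62)) = √(35042 + (-9/59 + 62/59)) = √(35042 + 53/59) = √(2067531/59) = √121984329/59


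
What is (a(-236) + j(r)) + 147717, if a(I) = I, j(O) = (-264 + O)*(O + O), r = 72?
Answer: 119833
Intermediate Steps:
j(O) = 2*O*(-264 + O) (j(O) = (-264 + O)*(2*O) = 2*O*(-264 + O))
(a(-236) + j(r)) + 147717 = (-236 + 2*72*(-264 + 72)) + 147717 = (-236 + 2*72*(-192)) + 147717 = (-236 - 27648) + 147717 = -27884 + 147717 = 119833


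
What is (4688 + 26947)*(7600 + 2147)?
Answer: 308346345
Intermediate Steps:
(4688 + 26947)*(7600 + 2147) = 31635*9747 = 308346345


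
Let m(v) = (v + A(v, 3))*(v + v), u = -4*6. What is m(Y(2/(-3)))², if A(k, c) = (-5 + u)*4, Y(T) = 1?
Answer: 52900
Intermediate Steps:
u = -24
A(k, c) = -116 (A(k, c) = (-5 - 24)*4 = -29*4 = -116)
m(v) = 2*v*(-116 + v) (m(v) = (v - 116)*(v + v) = (-116 + v)*(2*v) = 2*v*(-116 + v))
m(Y(2/(-3)))² = (2*1*(-116 + 1))² = (2*1*(-115))² = (-230)² = 52900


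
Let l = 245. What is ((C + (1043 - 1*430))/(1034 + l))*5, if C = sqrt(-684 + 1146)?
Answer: 3065/1279 + 5*sqrt(462)/1279 ≈ 2.4804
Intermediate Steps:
C = sqrt(462) ≈ 21.494
((C + (1043 - 1*430))/(1034 + l))*5 = ((sqrt(462) + (1043 - 1*430))/(1034 + 245))*5 = ((sqrt(462) + (1043 - 430))/1279)*5 = ((sqrt(462) + 613)*(1/1279))*5 = ((613 + sqrt(462))*(1/1279))*5 = (613/1279 + sqrt(462)/1279)*5 = 3065/1279 + 5*sqrt(462)/1279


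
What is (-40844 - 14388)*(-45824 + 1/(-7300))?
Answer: 4618985895408/1825 ≈ 2.5310e+9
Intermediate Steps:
(-40844 - 14388)*(-45824 + 1/(-7300)) = -55232*(-45824 - 1/7300) = -55232*(-334515201/7300) = 4618985895408/1825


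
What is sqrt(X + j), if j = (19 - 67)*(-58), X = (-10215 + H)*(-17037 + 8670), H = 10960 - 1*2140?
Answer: sqrt(11674749) ≈ 3416.8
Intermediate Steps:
H = 8820 (H = 10960 - 2140 = 8820)
X = 11671965 (X = (-10215 + 8820)*(-17037 + 8670) = -1395*(-8367) = 11671965)
j = 2784 (j = -48*(-58) = 2784)
sqrt(X + j) = sqrt(11671965 + 2784) = sqrt(11674749)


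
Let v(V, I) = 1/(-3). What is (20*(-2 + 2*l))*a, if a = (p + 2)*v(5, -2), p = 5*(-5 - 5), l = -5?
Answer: -3840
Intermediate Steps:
v(V, I) = -⅓ (v(V, I) = 1*(-⅓) = -⅓)
p = -50 (p = 5*(-10) = -50)
a = 16 (a = (-50 + 2)*(-⅓) = -48*(-⅓) = 16)
(20*(-2 + 2*l))*a = (20*(-2 + 2*(-5)))*16 = (20*(-2 - 10))*16 = (20*(-12))*16 = -240*16 = -3840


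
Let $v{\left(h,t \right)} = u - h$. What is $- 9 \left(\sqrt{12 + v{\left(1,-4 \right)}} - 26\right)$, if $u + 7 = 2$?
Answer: $234 - 9 \sqrt{6} \approx 211.95$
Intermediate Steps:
$u = -5$ ($u = -7 + 2 = -5$)
$v{\left(h,t \right)} = -5 - h$
$- 9 \left(\sqrt{12 + v{\left(1,-4 \right)}} - 26\right) = - 9 \left(\sqrt{12 - 6} - 26\right) = - 9 \left(\sqrt{6} - 26\right) = - 9 \left(-26 + \sqrt{6}\right) = 234 - 9 \sqrt{6}$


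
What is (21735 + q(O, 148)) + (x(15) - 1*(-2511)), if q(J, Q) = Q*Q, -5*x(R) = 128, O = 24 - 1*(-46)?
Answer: 230622/5 ≈ 46124.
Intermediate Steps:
O = 70 (O = 24 + 46 = 70)
x(R) = -128/5 (x(R) = -1/5*128 = -128/5)
q(J, Q) = Q**2
(21735 + q(O, 148)) + (x(15) - 1*(-2511)) = (21735 + 148**2) + (-128/5 - 1*(-2511)) = (21735 + 21904) + (-128/5 + 2511) = 43639 + 12427/5 = 230622/5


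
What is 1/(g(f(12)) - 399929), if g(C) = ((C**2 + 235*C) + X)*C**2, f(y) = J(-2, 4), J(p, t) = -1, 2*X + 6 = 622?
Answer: -1/399855 ≈ -2.5009e-6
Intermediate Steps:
X = 308 (X = -3 + (1/2)*622 = -3 + 311 = 308)
f(y) = -1
g(C) = C**2*(308 + C**2 + 235*C) (g(C) = ((C**2 + 235*C) + 308)*C**2 = (308 + C**2 + 235*C)*C**2 = C**2*(308 + C**2 + 235*C))
1/(g(f(12)) - 399929) = 1/((-1)**2*(308 + (-1)**2 + 235*(-1)) - 399929) = 1/(1*(308 + 1 - 235) - 399929) = 1/(1*74 - 399929) = 1/(74 - 399929) = 1/(-399855) = -1/399855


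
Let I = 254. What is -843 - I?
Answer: -1097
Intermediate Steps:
-843 - I = -843 - 1*254 = -843 - 254 = -1097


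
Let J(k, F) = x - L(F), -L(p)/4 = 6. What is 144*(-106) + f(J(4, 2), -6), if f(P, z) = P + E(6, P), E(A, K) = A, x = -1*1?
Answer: -15235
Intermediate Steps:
x = -1
L(p) = -24 (L(p) = -4*6 = -24)
J(k, F) = 23 (J(k, F) = -1 - 1*(-24) = -1 + 24 = 23)
f(P, z) = 6 + P (f(P, z) = P + 6 = 6 + P)
144*(-106) + f(J(4, 2), -6) = 144*(-106) + (6 + 23) = -15264 + 29 = -15235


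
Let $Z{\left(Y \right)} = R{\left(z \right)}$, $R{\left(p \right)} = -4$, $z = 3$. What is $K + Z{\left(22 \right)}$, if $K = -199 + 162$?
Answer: $-41$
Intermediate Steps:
$K = -37$
$Z{\left(Y \right)} = -4$
$K + Z{\left(22 \right)} = -37 - 4 = -41$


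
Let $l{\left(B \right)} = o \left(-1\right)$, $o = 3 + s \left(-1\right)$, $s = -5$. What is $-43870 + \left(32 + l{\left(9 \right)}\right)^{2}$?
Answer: $-43294$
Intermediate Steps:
$o = 8$ ($o = 3 - -5 = 3 + 5 = 8$)
$l{\left(B \right)} = -8$ ($l{\left(B \right)} = 8 \left(-1\right) = -8$)
$-43870 + \left(32 + l{\left(9 \right)}\right)^{2} = -43870 + \left(32 - 8\right)^{2} = -43870 + 24^{2} = -43870 + 576 = -43294$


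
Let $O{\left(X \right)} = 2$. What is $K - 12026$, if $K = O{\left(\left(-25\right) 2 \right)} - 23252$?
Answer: $-35276$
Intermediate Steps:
$K = -23250$ ($K = 2 - 23252 = -23250$)
$K - 12026 = -23250 - 12026 = -35276$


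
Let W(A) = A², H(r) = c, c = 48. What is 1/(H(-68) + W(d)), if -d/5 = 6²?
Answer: 1/32448 ≈ 3.0819e-5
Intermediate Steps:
H(r) = 48
d = -180 (d = -5*6² = -5*36 = -180)
1/(H(-68) + W(d)) = 1/(48 + (-180)²) = 1/(48 + 32400) = 1/32448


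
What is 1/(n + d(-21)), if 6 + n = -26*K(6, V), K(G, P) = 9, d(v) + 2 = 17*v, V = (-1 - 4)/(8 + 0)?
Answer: -1/599 ≈ -0.0016694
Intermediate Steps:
V = -5/8 ≈ -0.62500
d(v) = -2 + 17*v
n = -240 (n = -6 - 26*9 = -6 - 234 = -240)
1/(n + d(-21)) = 1/(-240 + (-2 + 17*(-21))) = 1/(-240 + (-2 - 357)) = 1/(-240 - 359) = 1/(-599) = -1/599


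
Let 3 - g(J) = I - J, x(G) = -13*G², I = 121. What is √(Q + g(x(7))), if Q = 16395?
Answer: 2*√3910 ≈ 125.06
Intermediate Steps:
g(J) = -118 + J (g(J) = 3 - (121 - J) = 3 + (-121 + J) = -118 + J)
√(Q + g(x(7))) = √(16395 + (-118 - 13*7²)) = √(16395 + (-118 - 13*49)) = √(16395 + (-118 - 637)) = √(16395 - 755) = √15640 = 2*√3910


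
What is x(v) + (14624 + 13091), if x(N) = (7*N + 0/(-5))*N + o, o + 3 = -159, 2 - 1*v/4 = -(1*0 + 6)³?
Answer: 5350241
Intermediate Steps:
v = 872 (v = 8 - (-4)*(1*0 + 6)³ = 8 - (-4)*(0 + 6)³ = 8 - (-4)*6³ = 8 - (-4)*216 = 8 - 4*(-216) = 8 + 864 = 872)
o = -162 (o = -3 - 159 = -162)
x(N) = -162 + 7*N² (x(N) = (7*N + 0/(-5))*N - 162 = (7*N + 0*(-⅕))*N - 162 = (7*N + 0)*N - 162 = (7*N)*N - 162 = 7*N² - 162 = -162 + 7*N²)
x(v) + (14624 + 13091) = (-162 + 7*872²) + (14624 + 13091) = (-162 + 7*760384) + 27715 = (-162 + 5322688) + 27715 = 5322526 + 27715 = 5350241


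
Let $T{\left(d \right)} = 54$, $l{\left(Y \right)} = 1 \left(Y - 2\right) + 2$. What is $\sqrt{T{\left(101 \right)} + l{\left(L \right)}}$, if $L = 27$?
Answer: $9$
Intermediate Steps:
$l{\left(Y \right)} = Y$ ($l{\left(Y \right)} = 1 \left(-2 + Y\right) + 2 = \left(-2 + Y\right) + 2 = Y$)
$\sqrt{T{\left(101 \right)} + l{\left(L \right)}} = \sqrt{54 + 27} = \sqrt{81} = 9$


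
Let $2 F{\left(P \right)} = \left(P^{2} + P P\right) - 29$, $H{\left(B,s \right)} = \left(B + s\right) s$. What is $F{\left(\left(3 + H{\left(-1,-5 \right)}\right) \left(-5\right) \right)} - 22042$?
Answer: $\frac{10337}{2} \approx 5168.5$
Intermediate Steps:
$H{\left(B,s \right)} = s \left(B + s\right)$
$F{\left(P \right)} = - \frac{29}{2} + P^{2}$ ($F{\left(P \right)} = \frac{\left(P^{2} + P P\right) - 29}{2} = \frac{\left(P^{2} + P^{2}\right) - 29}{2} = \frac{2 P^{2} - 29}{2} = \frac{-29 + 2 P^{2}}{2} = - \frac{29}{2} + P^{2}$)
$F{\left(\left(3 + H{\left(-1,-5 \right)}\right) \left(-5\right) \right)} - 22042 = \left(- \frac{29}{2} + \left(\left(3 - 5 \left(-1 - 5\right)\right) \left(-5\right)\right)^{2}\right) - 22042 = \left(- \frac{29}{2} + \left(\left(3 - -30\right) \left(-5\right)\right)^{2}\right) - 22042 = \left(- \frac{29}{2} + \left(\left(3 + 30\right) \left(-5\right)\right)^{2}\right) - 22042 = \left(- \frac{29}{2} + \left(33 \left(-5\right)\right)^{2}\right) - 22042 = \left(- \frac{29}{2} + \left(-165\right)^{2}\right) - 22042 = \left(- \frac{29}{2} + 27225\right) - 22042 = \frac{54421}{2} - 22042 = \frac{10337}{2}$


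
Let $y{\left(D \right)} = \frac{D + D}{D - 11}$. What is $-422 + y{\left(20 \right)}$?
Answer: $- \frac{3758}{9} \approx -417.56$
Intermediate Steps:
$y{\left(D \right)} = \frac{2 D}{-11 + D}$
$-422 + y{\left(20 \right)} = -422 + 2 \cdot 20 \frac{1}{-11 + 20} = -422 + 2 \cdot 20 \cdot \frac{1}{9} = -422 + \frac{40}{9} = - \frac{3758}{9}$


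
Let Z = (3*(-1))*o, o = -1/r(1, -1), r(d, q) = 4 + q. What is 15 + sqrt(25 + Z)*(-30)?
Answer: 15 - 30*sqrt(26) ≈ -137.97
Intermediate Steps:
o = -1/3 (o = -1/(4 - 1) = -1/3 ≈ -0.33333)
Z = 1 (Z = (3*(-1))*(-1/3) = -3*(-1/3) = 1)
15 + sqrt(25 + Z)*(-30) = 15 + sqrt(25 + 1)*(-30) = 15 + sqrt(26)*(-30) = 15 - 30*sqrt(26)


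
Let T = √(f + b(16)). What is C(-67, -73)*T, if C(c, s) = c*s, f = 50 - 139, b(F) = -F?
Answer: 4891*I*√105 ≈ 50118.0*I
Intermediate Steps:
f = -89
T = I*√105 (T = √(-89 - 1*16) = √(-89 - 16) = √(-105) = I*√105 ≈ 10.247*I)
C(-67, -73)*T = (-67*(-73))*(I*√105) = 4891*(I*√105) = 4891*I*√105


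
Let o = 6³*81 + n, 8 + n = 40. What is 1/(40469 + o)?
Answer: 1/57997 ≈ 1.7242e-5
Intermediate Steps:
n = 32 (n = -8 + 40 = 32)
o = 17528 (o = 6³*81 + 32 = 216*81 + 32 = 17496 + 32 = 17528)
1/(40469 + o) = 1/(40469 + 17528) = 1/57997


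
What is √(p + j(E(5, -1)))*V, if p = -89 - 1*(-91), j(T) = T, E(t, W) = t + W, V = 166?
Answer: 166*√6 ≈ 406.62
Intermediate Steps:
E(t, W) = W + t
p = 2 (p = -89 + 91 = 2)
√(p + j(E(5, -1)))*V = √(2 + (-1 + 5))*166 = √(2 + 4)*166 = √6*166 = 166*√6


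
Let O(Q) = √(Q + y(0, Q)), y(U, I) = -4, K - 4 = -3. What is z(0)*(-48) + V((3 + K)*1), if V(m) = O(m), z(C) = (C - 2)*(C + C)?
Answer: 0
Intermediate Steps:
K = 1 (K = 4 - 3 = 1)
z(C) = 2*C*(-2 + C) (z(C) = (-2 + C)*(2*C) = 2*C*(-2 + C))
O(Q) = √(-4 + Q) (O(Q) = √(Q - 4) = √(-4 + Q))
V(m) = √(-4 + m)
z(0)*(-48) + V((3 + K)*1) = (2*0*(-2 + 0))*(-48) + √(-4 + (3 + 1)*1) = (2*0*(-2))*(-48) + √(-4 + 4*1) = 0*(-48) + √(-4 + 4) = 0 + √0 = 0 + 0 = 0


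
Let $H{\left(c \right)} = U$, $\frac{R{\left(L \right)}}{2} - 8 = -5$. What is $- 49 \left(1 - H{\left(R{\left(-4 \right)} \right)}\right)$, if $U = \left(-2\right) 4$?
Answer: $-441$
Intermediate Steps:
$R{\left(L \right)} = 6$ ($R{\left(L \right)} = 16 + 2 \left(-5\right) = 16 - 10 = 6$)
$U = -8$
$H{\left(c \right)} = -8$
$- 49 \left(1 - H{\left(R{\left(-4 \right)} \right)}\right) = - 49 \left(1 - -8\right) = - 49 \left(1 + 8\right) = \left(-49\right) 9 = -441$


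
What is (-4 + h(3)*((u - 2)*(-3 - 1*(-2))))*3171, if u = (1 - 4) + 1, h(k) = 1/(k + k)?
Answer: -10570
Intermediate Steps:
h(k) = 1/(2*k)
u = -2 (u = -3 + 1 = -2)
(-4 + h(3)*((u - 2)*(-3 - 1*(-2))))*3171 = (-4 + ((½)/3)*((-2 - 2)*(-3 - 1*(-2))))*3171 = (-4 + ((½)*(⅓))*(-4*(-3 + 2)))*3171 = (-4 + (-4*(-1))/6)*3171 = (-4 + (⅙)*4)*3171 = (-4 + ⅔)*3171 = -10/3*3171 = -10570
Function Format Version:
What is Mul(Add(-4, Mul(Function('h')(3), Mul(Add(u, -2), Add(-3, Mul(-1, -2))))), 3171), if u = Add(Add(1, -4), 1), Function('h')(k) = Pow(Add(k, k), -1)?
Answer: -10570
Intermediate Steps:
Function('h')(k) = Mul(Rational(1, 2), Pow(k, -1)) (Function('h')(k) = Pow(Mul(2, k), -1) = Mul(Rational(1, 2), Pow(k, -1)))
u = -2 (u = Add(-3, 1) = -2)
Mul(Add(-4, Mul(Function('h')(3), Mul(Add(u, -2), Add(-3, Mul(-1, -2))))), 3171) = Mul(Add(-4, Mul(Mul(Rational(1, 2), Pow(3, -1)), Mul(Add(-2, -2), Add(-3, Mul(-1, -2))))), 3171) = Mul(Add(-4, Mul(Mul(Rational(1, 2), Rational(1, 3)), Mul(-4, Add(-3, 2)))), 3171) = Mul(Add(-4, Mul(Rational(1, 6), Mul(-4, -1))), 3171) = Mul(Add(-4, Mul(Rational(1, 6), 4)), 3171) = Mul(Add(-4, Rational(2, 3)), 3171) = Mul(Rational(-10, 3), 3171) = -10570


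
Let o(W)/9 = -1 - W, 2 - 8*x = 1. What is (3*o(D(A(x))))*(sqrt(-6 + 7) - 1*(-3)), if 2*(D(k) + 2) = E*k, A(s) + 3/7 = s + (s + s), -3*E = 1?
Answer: 2997/28 ≈ 107.04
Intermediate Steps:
E = -1/3 (E = -1/3*1 = -1/3 ≈ -0.33333)
x = 1/8 (x = 1/4 - 1/8*1 = 1/4 - 1/8 = 1/8 ≈ 0.12500)
A(s) = -3/7 + 3*s (A(s) = -3/7 + (s + (s + s)) = -3/7 + (s + 2*s) = -3/7 + 3*s)
D(k) = -2 - k/6 (D(k) = -2 + (-k/3)/2 = -2 - k/6)
o(W) = -9 - 9*W (o(W) = 9*(-1 - W) = -9 - 9*W)
(3*o(D(A(x))))*(sqrt(-6 + 7) - 1*(-3)) = (3*(-9 - 9*(-2 - (-3/7 + 3*(1/8))/6)))*(sqrt(-6 + 7) - 1*(-3)) = (3*(-9 - 9*(-2 - (-3/7 + 3/8)/6)))*(sqrt(1) + 3) = (3*(-9 - 9*(-2 - 1/6*(-3/56))))*(1 + 3) = (3*(-9 - 9*(-2 + 1/112)))*4 = (3*(-9 - 9*(-223/112)))*4 = (3*(-9 + 2007/112))*4 = (3*(999/112))*4 = (2997/112)*4 = 2997/28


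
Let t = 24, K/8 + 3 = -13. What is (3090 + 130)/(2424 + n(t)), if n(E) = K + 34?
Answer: 322/233 ≈ 1.3820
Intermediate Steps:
K = -128 (K = -24 + 8*(-13) = -24 - 104 = -128)
n(E) = -94 (n(E) = -128 + 34 = -94)
(3090 + 130)/(2424 + n(t)) = (3090 + 130)/(2424 - 94) = 3220/2330 = 3220*(1/2330) = 322/233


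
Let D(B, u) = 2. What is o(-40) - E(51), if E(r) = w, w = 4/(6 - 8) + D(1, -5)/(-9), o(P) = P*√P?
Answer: 20/9 - 80*I*√10 ≈ 2.2222 - 252.98*I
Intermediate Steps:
o(P) = P^(3/2)
w = -20/9 (w = 4/(6 - 8) + 2/(-9) = 4/(-2) + 2*(-⅑) = 4*(-½) - 2/9 = -2 - 2/9 = -20/9 ≈ -2.2222)
E(r) = -20/9
o(-40) - E(51) = (-40)^(3/2) - 1*(-20/9) = -80*I*√10 + 20/9 = 20/9 - 80*I*√10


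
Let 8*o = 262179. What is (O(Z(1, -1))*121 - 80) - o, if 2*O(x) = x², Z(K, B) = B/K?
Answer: -262335/8 ≈ -32792.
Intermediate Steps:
o = 262179/8 (o = (⅛)*262179 = 262179/8 ≈ 32772.)
O(x) = x²/2
(O(Z(1, -1))*121 - 80) - o = (((-1/1)²/2)*121 - 80) - 1*262179/8 = (((-1*1)²/2)*121 - 80) - 262179/8 = (((½)*(-1)²)*121 - 80) - 262179/8 = (((½)*1)*121 - 80) - 262179/8 = ((½)*121 - 80) - 262179/8 = (121/2 - 80) - 262179/8 = -39/2 - 262179/8 = -262335/8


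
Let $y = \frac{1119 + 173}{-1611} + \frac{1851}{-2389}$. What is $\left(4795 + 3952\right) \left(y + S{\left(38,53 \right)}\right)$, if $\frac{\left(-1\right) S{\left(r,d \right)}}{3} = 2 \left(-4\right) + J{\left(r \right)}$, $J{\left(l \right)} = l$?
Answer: $- \frac{3082877167273}{3848679} \approx -8.0102 \cdot 10^{5}$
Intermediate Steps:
$S{\left(r,d \right)} = 24 - 3 r$ ($S{\left(r,d \right)} = - 3 \left(2 \left(-4\right) + r\right) = - 3 \left(-8 + r\right) = 24 - 3 r$)
$y = - \frac{6068549}{3848679}$ ($y = 1292 \left(- \frac{1}{1611}\right) + 1851 \left(- \frac{1}{2389}\right) = - \frac{1292}{1611} - \frac{1851}{2389} = - \frac{6068549}{3848679} \approx -1.5768$)
$\left(4795 + 3952\right) \left(y + S{\left(38,53 \right)}\right) = \left(4795 + 3952\right) \left(- \frac{6068549}{3848679} + \left(24 - 114\right)\right) = 8747 \left(- \frac{6068549}{3848679} + \left(24 - 114\right)\right) = 8747 \left(- \frac{6068549}{3848679} - 90\right) = 8747 \left(- \frac{352449659}{3848679}\right) = - \frac{3082877167273}{3848679}$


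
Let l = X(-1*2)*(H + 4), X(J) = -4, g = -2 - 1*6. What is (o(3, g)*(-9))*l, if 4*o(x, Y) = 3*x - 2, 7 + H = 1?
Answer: -126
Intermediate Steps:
H = -6 (H = -7 + 1 = -6)
g = -8 (g = -2 - 6 = -8)
o(x, Y) = -½ + 3*x/4 (o(x, Y) = (3*x - 2)/4 = (-2 + 3*x)/4 = -½ + 3*x/4)
l = 8 (l = -4*(-6 + 4) = -4*(-2) = 8)
(o(3, g)*(-9))*l = ((-½ + (¾)*3)*(-9))*8 = ((-½ + 9/4)*(-9))*8 = ((7/4)*(-9))*8 = -63/4*8 = -126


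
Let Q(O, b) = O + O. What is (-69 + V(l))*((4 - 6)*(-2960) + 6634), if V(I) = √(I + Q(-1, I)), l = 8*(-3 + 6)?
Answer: -866226 + 12554*√22 ≈ -8.0734e+5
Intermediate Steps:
Q(O, b) = 2*O
l = 24 (l = 8*3 = 24)
V(I) = √(-2 + I) (V(I) = √(I + 2*(-1)) = √(I - 2) = √(-2 + I))
(-69 + V(l))*((4 - 6)*(-2960) + 6634) = (-69 + √(-2 + 24))*((4 - 6)*(-2960) + 6634) = (-69 + √22)*(-2*(-2960) + 6634) = (-69 + √22)*(5920 + 6634) = (-69 + √22)*12554 = -866226 + 12554*√22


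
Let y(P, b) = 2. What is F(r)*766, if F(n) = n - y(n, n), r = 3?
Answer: 766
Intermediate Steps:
F(n) = -2 + n (F(n) = n - 1*2 = n - 2 = -2 + n)
F(r)*766 = (-2 + 3)*766 = 1*766 = 766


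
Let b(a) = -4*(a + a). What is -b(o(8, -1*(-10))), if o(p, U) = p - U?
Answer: -16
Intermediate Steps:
b(a) = -8*a
-b(o(8, -1*(-10))) = -(-8)*(8 - (-1)*(-10)) = -(-8)*(8 - 1*10) = -(-8)*(8 - 10) = -(-8)*(-2) = -1*16 = -16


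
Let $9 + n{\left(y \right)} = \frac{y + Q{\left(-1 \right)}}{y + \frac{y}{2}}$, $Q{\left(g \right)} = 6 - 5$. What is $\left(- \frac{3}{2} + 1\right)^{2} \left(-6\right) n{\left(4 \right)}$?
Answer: $\frac{49}{4} \approx 12.25$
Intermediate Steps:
$Q{\left(g \right)} = 1$
$n{\left(y \right)} = -9 + \frac{2 \left(1 + y\right)}{3 y}$ ($n{\left(y \right)} = -9 + \frac{y + 1}{y + \frac{y}{2}} = -9 + \frac{1 + y}{y + y \frac{1}{2}} = -9 + \frac{1 + y}{y + \frac{y}{2}} = -9 + \frac{1 + y}{\frac{3}{2} y} = -9 + \left(1 + y\right) \frac{2}{3 y} = -9 + \frac{2 \left(1 + y\right)}{3 y}$)
$\left(- \frac{3}{2} + 1\right)^{2} \left(-6\right) n{\left(4 \right)} = \left(- \frac{3}{2} + 1\right)^{2} \left(-6\right) \frac{2 - 100}{3 \cdot 4} = \left(\left(-3\right) \frac{1}{2} + 1\right)^{2} \left(-6\right) \frac{1}{3} \cdot \frac{1}{4} \left(2 - 100\right) = \left(- \frac{3}{2} + 1\right)^{2} \left(-6\right) \frac{1}{3} \cdot \frac{1}{4} \left(-98\right) = \left(- \frac{1}{2}\right)^{2} \left(-6\right) \left(- \frac{49}{6}\right) = \frac{1}{4} \left(-6\right) \left(- \frac{49}{6}\right) = \left(- \frac{3}{2}\right) \left(- \frac{49}{6}\right) = \frac{49}{4}$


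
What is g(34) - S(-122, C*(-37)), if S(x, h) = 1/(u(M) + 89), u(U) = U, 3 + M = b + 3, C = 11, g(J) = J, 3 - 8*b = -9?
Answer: 6152/181 ≈ 33.989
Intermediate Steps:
b = 3/2 (b = 3/8 - ⅛*(-9) = 3/8 + 9/8 = 3/2 ≈ 1.5000)
M = 3/2 (M = -3 + (3/2 + 3) = -3 + 9/2 = 3/2 ≈ 1.5000)
S(x, h) = 2/181 (S(x, h) = 1/(3/2 + 89) = 1/(181/2) = 2/181)
g(34) - S(-122, C*(-37)) = 34 - 1*2/181 = 34 - 2/181 = 6152/181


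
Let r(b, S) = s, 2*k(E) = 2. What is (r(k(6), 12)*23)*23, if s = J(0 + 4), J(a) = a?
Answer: 2116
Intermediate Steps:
k(E) = 1 (k(E) = (½)*2 = 1)
s = 4 (s = 0 + 4 = 4)
r(b, S) = 4
(r(k(6), 12)*23)*23 = (4*23)*23 = 92*23 = 2116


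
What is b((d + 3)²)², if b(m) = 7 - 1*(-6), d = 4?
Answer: 169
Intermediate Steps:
b(m) = 13 (b(m) = 7 + 6 = 13)
b((d + 3)²)² = 13² = 169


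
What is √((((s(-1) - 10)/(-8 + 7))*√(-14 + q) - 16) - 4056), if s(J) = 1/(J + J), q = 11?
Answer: √(-16288 + 42*I*√3)/2 ≈ 0.1425 + 63.812*I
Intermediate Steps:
s(J) = 1/(2*J)
√((((s(-1) - 10)/(-8 + 7))*√(-14 + q) - 16) - 4056) = √(((((½)/(-1) - 10)/(-8 + 7))*√(-14 + 11) - 16) - 4056) = √(((((½)*(-1) - 10)/(-1))*√(-3) - 16) - 4056) = √((((-½ - 10)*(-1))*(I*√3) - 16) - 4056) = √(((-21/2*(-1))*(I*√3) - 16) - 4056) = √((21*(I*√3)/2 - 16) - 4056) = √((21*I*√3/2 - 16) - 4056) = √((-16 + 21*I*√3/2) - 4056) = √(-4072 + 21*I*√3/2)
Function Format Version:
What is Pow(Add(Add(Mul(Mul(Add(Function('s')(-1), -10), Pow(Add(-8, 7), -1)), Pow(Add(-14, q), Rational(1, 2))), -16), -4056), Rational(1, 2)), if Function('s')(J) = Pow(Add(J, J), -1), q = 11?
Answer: Mul(Rational(1, 2), Pow(Add(-16288, Mul(42, I, Pow(3, Rational(1, 2)))), Rational(1, 2))) ≈ Add(0.14250, Mul(63.812, I))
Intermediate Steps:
Function('s')(J) = Mul(Rational(1, 2), Pow(J, -1)) (Function('s')(J) = Pow(Mul(2, J), -1) = Mul(Rational(1, 2), Pow(J, -1)))
Pow(Add(Add(Mul(Mul(Add(Function('s')(-1), -10), Pow(Add(-8, 7), -1)), Pow(Add(-14, q), Rational(1, 2))), -16), -4056), Rational(1, 2)) = Pow(Add(Add(Mul(Mul(Add(Mul(Rational(1, 2), Pow(-1, -1)), -10), Pow(Add(-8, 7), -1)), Pow(Add(-14, 11), Rational(1, 2))), -16), -4056), Rational(1, 2)) = Pow(Add(Add(Mul(Mul(Add(Mul(Rational(1, 2), -1), -10), Pow(-1, -1)), Pow(-3, Rational(1, 2))), -16), -4056), Rational(1, 2)) = Pow(Add(Add(Mul(Mul(Add(Rational(-1, 2), -10), -1), Mul(I, Pow(3, Rational(1, 2)))), -16), -4056), Rational(1, 2)) = Pow(Add(Add(Mul(Mul(Rational(-21, 2), -1), Mul(I, Pow(3, Rational(1, 2)))), -16), -4056), Rational(1, 2)) = Pow(Add(Add(Mul(Rational(21, 2), Mul(I, Pow(3, Rational(1, 2)))), -16), -4056), Rational(1, 2)) = Pow(Add(Add(Mul(Rational(21, 2), I, Pow(3, Rational(1, 2))), -16), -4056), Rational(1, 2)) = Pow(Add(Add(-16, Mul(Rational(21, 2), I, Pow(3, Rational(1, 2)))), -4056), Rational(1, 2)) = Pow(Add(-4072, Mul(Rational(21, 2), I, Pow(3, Rational(1, 2)))), Rational(1, 2))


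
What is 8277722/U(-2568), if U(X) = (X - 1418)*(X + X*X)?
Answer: -4138861/13137967608 ≈ -0.00031503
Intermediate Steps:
U(X) = (-1418 + X)*(X + X²)
8277722/U(-2568) = 8277722/((-2568*(-1418 + (-2568)² - 1417*(-2568)))) = 8277722/((-2568*(-1418 + 6594624 + 3638856))) = 8277722/((-2568*10232062)) = 8277722/(-26275935216) = 8277722*(-1/26275935216) = -4138861/13137967608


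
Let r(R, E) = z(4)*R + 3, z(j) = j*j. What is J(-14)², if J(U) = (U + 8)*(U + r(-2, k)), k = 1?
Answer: 66564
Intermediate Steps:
z(j) = j²
r(R, E) = 3 + 16*R (r(R, E) = 4²*R + 3 = 16*R + 3 = 3 + 16*R)
J(U) = (-29 + U)*(8 + U) (J(U) = (U + 8)*(U + (3 + 16*(-2))) = (8 + U)*(U + (3 - 32)) = (8 + U)*(U - 29) = (8 + U)*(-29 + U) = (-29 + U)*(8 + U))
J(-14)² = (-232 + (-14)² - 21*(-14))² = (-232 + 196 + 294)² = 258² = 66564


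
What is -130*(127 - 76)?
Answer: -6630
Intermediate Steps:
-130*(127 - 76) = -130*51 = -6630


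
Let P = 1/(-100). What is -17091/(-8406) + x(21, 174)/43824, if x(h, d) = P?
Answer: 4161088333/2046580800 ≈ 2.0332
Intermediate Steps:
P = -1/100 ≈ -0.010000
x(h, d) = -1/100
-17091/(-8406) + x(21, 174)/43824 = -17091/(-8406) - 1/100/43824 = -17091*(-1/8406) - 1/100*1/43824 = 1899/934 - 1/4382400 = 4161088333/2046580800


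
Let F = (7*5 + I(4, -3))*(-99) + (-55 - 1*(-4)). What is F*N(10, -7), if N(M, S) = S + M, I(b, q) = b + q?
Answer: -10845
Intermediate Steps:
N(M, S) = M + S
F = -3615 (F = (7*5 + (4 - 3))*(-99) + (-55 - 1*(-4)) = (35 + 1)*(-99) + (-55 + 4) = 36*(-99) - 51 = -3564 - 51 = -3615)
F*N(10, -7) = -3615*(10 - 7) = -3615*3 = -10845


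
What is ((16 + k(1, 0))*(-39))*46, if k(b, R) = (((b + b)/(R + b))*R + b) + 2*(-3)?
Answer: -19734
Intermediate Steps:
k(b, R) = -6 + b + 2*R*b/(R + b) (k(b, R) = (((2*b)/(R + b))*R + b) - 6 = ((2*b/(R + b))*R + b) - 6 = (2*R*b/(R + b) + b) - 6 = (b + 2*R*b/(R + b)) - 6 = -6 + b + 2*R*b/(R + b))
((16 + k(1, 0))*(-39))*46 = ((16 + (1² - 6*0 - 6*1 + 3*0*1)/(0 + 1))*(-39))*46 = ((16 + (1 + 0 - 6 + 0)/1)*(-39))*46 = ((16 + 1*(-5))*(-39))*46 = ((16 - 5)*(-39))*46 = (11*(-39))*46 = -429*46 = -19734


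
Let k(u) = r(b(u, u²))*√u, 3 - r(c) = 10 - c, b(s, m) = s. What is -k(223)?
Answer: -216*√223 ≈ -3225.6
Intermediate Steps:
r(c) = -7 + c (r(c) = 3 - (10 - c) = 3 + (-10 + c) = -7 + c)
k(u) = √u*(-7 + u) (k(u) = (-7 + u)*√u = √u*(-7 + u))
-k(223) = -√223*(-7 + 223) = -√223*216 = -216*√223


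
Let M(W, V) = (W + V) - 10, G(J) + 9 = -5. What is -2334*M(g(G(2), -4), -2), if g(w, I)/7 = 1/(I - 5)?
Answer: 89470/3 ≈ 29823.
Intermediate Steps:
G(J) = -14 (G(J) = -9 - 5 = -14)
g(w, I) = 7/(-5 + I) (g(w, I) = 7/(I - 5) = 7/(-5 + I))
M(W, V) = -10 + V + W (M(W, V) = (V + W) - 10 = -10 + V + W)
-2334*M(g(G(2), -4), -2) = -2334*(-10 - 2 + 7/(-5 - 4)) = -2334*(-10 - 2 + 7/(-9)) = -2334*(-10 - 2 + 7*(-⅑)) = -2334*(-10 - 2 - 7/9) = -2334*(-115/9) = 89470/3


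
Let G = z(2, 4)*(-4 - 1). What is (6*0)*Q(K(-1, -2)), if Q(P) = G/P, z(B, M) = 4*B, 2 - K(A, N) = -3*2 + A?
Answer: 0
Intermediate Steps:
K(A, N) = 8 - A (K(A, N) = 2 - (-3*2 + A) = 2 - (-6 + A) = 2 + (6 - A) = 8 - A)
G = -40 (G = (4*2)*(-4 - 1) = 8*(-5) = -40)
Q(P) = -40/P
(6*0)*Q(K(-1, -2)) = (6*0)*(-40/(8 - 1*(-1))) = 0*(-40/(8 + 1)) = 0*(-40/9) = 0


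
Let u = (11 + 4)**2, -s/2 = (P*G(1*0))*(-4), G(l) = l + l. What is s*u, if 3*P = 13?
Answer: 0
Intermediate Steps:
P = 13/3 (P = (1/3)*13 = 13/3 ≈ 4.3333)
G(l) = 2*l
s = 0 (s = -2*13*(2*(1*0))/3*(-4) = -2*13*(2*0)/3*(-4) = -2*(13/3)*0*(-4) = -0*(-4) = -2*0 = 0)
u = 225 (u = 15**2 = 225)
s*u = 0*225 = 0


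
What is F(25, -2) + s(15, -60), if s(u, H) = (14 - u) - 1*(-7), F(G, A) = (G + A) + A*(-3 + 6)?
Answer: 23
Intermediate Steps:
F(G, A) = G + 4*A (F(G, A) = (A + G) + A*3 = (A + G) + 3*A = G + 4*A)
s(u, H) = 21 - u (s(u, H) = (14 - u) + 7 = 21 - u)
F(25, -2) + s(15, -60) = (25 + 4*(-2)) + (21 - 1*15) = (25 - 8) + (21 - 15) = 17 + 6 = 23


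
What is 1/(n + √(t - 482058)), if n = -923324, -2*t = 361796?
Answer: -230831/213131967983 - I*√165739/426263935966 ≈ -1.083e-6 - 9.5507e-10*I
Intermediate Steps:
t = -180898 (t = -½*361796 = -180898)
1/(n + √(t - 482058)) = 1/(-923324 + √(-180898 - 482058)) = 1/(-923324 + √(-662956)) = 1/(-923324 + 2*I*√165739)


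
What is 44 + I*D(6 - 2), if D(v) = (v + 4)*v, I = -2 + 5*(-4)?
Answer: -660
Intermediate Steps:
I = -22 (I = -2 - 20 = -22)
D(v) = v*(4 + v) (D(v) = (4 + v)*v = v*(4 + v))
44 + I*D(6 - 2) = 44 - 22*(6 - 2)*(4 + (6 - 2)) = 44 - 88*(4 + 4) = 44 - 88*8 = 44 - 22*32 = 44 - 704 = -660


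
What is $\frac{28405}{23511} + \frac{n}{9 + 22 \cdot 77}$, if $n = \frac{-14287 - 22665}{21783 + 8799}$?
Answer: $\frac{246416028943}{204079970601} \approx 1.2074$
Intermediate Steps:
$n = - \frac{18476}{15291}$ ($n = - \frac{36952}{30582} = \left(-36952\right) \frac{1}{30582} = - \frac{18476}{15291} \approx -1.2083$)
$\frac{28405}{23511} + \frac{n}{9 + 22 \cdot 77} = \frac{28405}{23511} - \frac{18476}{15291 \left(9 + 22 \cdot 77\right)} = 28405 \cdot \frac{1}{23511} - \frac{18476}{15291 \left(9 + 1694\right)} = \frac{28405}{23511} - \frac{18476}{15291 \cdot 1703} = \frac{28405}{23511} - \frac{18476}{26040573} = \frac{246416028943}{204079970601}$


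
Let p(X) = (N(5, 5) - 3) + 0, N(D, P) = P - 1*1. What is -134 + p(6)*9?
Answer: -125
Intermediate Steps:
N(D, P) = -1 + P (N(D, P) = P - 1 = -1 + P)
p(X) = 1 (p(X) = ((-1 + 5) - 3) + 0 = (4 - 3) + 0 = 1 + 0 = 1)
-134 + p(6)*9 = -134 + 1*9 = -134 + 9 = -125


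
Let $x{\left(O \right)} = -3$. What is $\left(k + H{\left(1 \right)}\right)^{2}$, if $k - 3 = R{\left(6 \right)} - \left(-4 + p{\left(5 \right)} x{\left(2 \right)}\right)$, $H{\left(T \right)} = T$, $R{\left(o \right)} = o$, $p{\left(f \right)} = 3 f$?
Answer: $3481$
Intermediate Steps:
$k = 58$ ($k = 3 - \left(-10 + 3 \cdot 5 \left(-3\right)\right) = 3 + \left(6 - \left(-4 + 15 \left(-3\right)\right)\right) = 3 + \left(6 - \left(-4 - 45\right)\right) = 3 + \left(6 - -49\right) = 3 + \left(6 + 49\right) = 3 + 55 = 58$)
$\left(k + H{\left(1 \right)}\right)^{2} = \left(58 + 1\right)^{2} = 59^{2} = 3481$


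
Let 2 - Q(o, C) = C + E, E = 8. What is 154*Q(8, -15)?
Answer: 1386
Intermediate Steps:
Q(o, C) = -6 - C (Q(o, C) = 2 - (C + 8) = 2 - (8 + C) = 2 + (-8 - C) = -6 - C)
154*Q(8, -15) = 154*(-6 - 1*(-15)) = 154*(-6 + 15) = 154*9 = 1386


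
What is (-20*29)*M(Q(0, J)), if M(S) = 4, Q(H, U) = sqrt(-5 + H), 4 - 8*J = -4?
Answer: -2320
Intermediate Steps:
J = 1 (J = 1/2 - 1/8*(-4) = 1/2 + 1/2 = 1)
(-20*29)*M(Q(0, J)) = -20*29*4 = -580*4 = -2320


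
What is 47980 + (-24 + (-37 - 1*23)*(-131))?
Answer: 55816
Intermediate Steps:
47980 + (-24 + (-37 - 1*23)*(-131)) = 47980 + (-24 + (-37 - 23)*(-131)) = 47980 + (-24 - 60*(-131)) = 47980 + (-24 + 7860) = 47980 + 7836 = 55816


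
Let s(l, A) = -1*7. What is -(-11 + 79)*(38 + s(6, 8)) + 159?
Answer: -1949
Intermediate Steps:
s(l, A) = -7
-(-11 + 79)*(38 + s(6, 8)) + 159 = -(-11 + 79)*(38 - 7) + 159 = -68*31 + 159 = -1*2108 + 159 = -2108 + 159 = -1949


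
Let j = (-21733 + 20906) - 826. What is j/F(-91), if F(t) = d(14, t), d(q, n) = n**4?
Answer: -1653/68574961 ≈ -2.4105e-5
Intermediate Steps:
F(t) = t**4
j = -1653 (j = -827 - 826 = -1653)
j/F(-91) = -1653/((-91)**4) = -1653/68574961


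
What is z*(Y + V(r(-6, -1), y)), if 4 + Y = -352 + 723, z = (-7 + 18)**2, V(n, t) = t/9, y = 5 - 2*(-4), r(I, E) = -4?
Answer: 401236/9 ≈ 44582.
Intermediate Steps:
y = 13 (y = 5 + 8 = 13)
V(n, t) = t/9 (V(n, t) = t*(1/9) = t/9)
z = 121 (z = 11**2 = 121)
Y = 367 (Y = -4 + (-352 + 723) = -4 + 371 = 367)
z*(Y + V(r(-6, -1), y)) = 121*(367 + (1/9)*13) = 121*(367 + 13/9) = 121*(3316/9) = 401236/9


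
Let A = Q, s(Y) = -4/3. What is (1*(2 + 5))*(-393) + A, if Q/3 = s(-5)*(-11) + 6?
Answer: -2689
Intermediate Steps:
s(Y) = -4/3 (s(Y) = -4*⅓ = -4/3)
Q = 62 (Q = 3*(-4/3*(-11) + 6) = 3*(44/3 + 6) = 3*(62/3) = 62)
A = 62
(1*(2 + 5))*(-393) + A = (1*(2 + 5))*(-393) + 62 = (1*7)*(-393) + 62 = 7*(-393) + 62 = -2751 + 62 = -2689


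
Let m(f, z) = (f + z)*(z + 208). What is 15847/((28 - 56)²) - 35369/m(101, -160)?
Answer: 283625/8673 ≈ 32.702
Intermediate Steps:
m(f, z) = (208 + z)*(f + z) (m(f, z) = (f + z)*(208 + z) = (208 + z)*(f + z))
15847/((28 - 56)²) - 35369/m(101, -160) = 15847/((28 - 56)²) - 35369/((-160)² + 208*101 + 208*(-160) + 101*(-160)) = 15847/((-28)²) - 35369/(25600 + 21008 - 33280 - 16160) = 15847/784 - 35369/(-2832) = 15847*(1/784) - 35369*(-1/2832) = 15847/784 + 35369/2832 = 283625/8673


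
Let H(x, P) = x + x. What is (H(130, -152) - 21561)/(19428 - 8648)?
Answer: -3043/1540 ≈ -1.9760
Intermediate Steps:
H(x, P) = 2*x
(H(130, -152) - 21561)/(19428 - 8648) = (2*130 - 21561)/(19428 - 8648) = (260 - 21561)/10780 = -21301*1/10780 = -3043/1540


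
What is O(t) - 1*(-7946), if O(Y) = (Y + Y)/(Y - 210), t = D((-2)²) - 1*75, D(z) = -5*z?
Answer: 484744/61 ≈ 7946.6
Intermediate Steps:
t = -95 (t = -5*(-2)² - 1*75 = -5*4 - 75 = -20 - 75 = -95)
O(Y) = 2*Y/(-210 + Y) (O(Y) = (2*Y)/(-210 + Y) = 2*Y/(-210 + Y))
O(t) - 1*(-7946) = 2*(-95)/(-210 - 95) - 1*(-7946) = 2*(-95)/(-305) + 7946 = 2*(-95)*(-1/305) + 7946 = 38/61 + 7946 = 484744/61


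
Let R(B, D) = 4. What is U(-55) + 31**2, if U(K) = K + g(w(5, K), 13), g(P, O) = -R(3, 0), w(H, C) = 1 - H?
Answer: 902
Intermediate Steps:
g(P, O) = -4 (g(P, O) = -1*4 = -4)
U(K) = -4 + K (U(K) = K - 4 = -4 + K)
U(-55) + 31**2 = (-4 - 55) + 31**2 = -59 + 961 = 902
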